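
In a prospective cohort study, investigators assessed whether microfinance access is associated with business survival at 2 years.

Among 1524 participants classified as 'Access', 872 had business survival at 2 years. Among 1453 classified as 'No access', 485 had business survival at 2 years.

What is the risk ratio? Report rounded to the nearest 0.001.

From the description: a = 872, b = 652, c = 485, d = 968.
Risk in exposed = 872/1524 = 0.57218; risk in unexposed = 485/1453 = 0.33379.
RR = 0.57218 / 0.33379 = 1.71418
The risk among the exposed is 1.71 times that among the unexposed.

1.714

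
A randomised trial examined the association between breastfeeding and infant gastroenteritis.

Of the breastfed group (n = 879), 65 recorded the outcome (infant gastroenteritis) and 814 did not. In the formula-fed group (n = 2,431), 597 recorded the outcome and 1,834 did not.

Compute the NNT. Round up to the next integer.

6

Risk in treated group = 65/879 = 0.07395; risk in control = 597/2431 = 0.24558.
Absolute risk reduction = 0.24558 − 0.07395 = 0.17163
NNT = 1 / ARR = 1 / 0.17163 = 5.826 → round up → 6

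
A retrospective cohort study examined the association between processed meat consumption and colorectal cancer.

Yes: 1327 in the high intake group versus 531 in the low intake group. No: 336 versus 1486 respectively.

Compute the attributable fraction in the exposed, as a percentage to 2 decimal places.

67.01

From the description: a = 1327, b = 336, c = 531, d = 1486.
Risk in exposed = 1327/1663 = 0.79796; risk in unexposed = 531/2017 = 0.26326.
RR = 0.79796/0.26326 = 3.03103
AR% = (RR − 1)/RR × 100 = (3.03103 − 1)/3.03103 × 100 = 67.0079%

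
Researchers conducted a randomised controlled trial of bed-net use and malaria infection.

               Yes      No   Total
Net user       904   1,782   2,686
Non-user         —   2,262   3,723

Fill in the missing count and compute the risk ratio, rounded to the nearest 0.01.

0.86

The missing cell is in the unexposed row: 3723 − 2262 = 1461.
So a = 904, b = 1782, c = 1461, d = 2262.
RR = [a/(a+b)] / [c/(c+d)] = (904/2686) / (1461/3723) = 0.33656/0.39243 = 0.85764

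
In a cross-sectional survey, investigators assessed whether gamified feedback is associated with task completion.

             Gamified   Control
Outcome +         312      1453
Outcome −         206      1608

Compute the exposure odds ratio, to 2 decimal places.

1.68

Reading the table with exposure as columns: a = 312 (Gamified, case), b = 206 (Gamified, non-case), c = 1453 (Control, case), d = 1608.
OR = (a·d)/(b·c) = (312 × 1608) / (206 × 1453) = 501696 / 299318 = 1.67613
The odds of task completion are about 1.68 times as high in the gamified group.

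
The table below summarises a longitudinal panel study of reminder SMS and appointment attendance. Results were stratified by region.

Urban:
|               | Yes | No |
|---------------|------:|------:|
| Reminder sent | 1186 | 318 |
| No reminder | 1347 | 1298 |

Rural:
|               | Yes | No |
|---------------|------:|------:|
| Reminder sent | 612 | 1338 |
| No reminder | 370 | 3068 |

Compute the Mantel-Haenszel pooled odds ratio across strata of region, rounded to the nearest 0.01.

OR_MH = Σ(aᵢdᵢ/nᵢ) / Σ(bᵢcᵢ/nᵢ), where nᵢ is the stratum total.
Stratum 1 (Urban): n = 4149; a·d/n = 1186·1298/4149 = 371.0359; b·c/n = 318·1347/4149 = 103.2408
Stratum 2 (Rural): n = 5388; a·d/n = 612·3068/5388 = 348.4811; b·c/n = 1338·370/5388 = 91.8820
OR_MH = (371.0359 + 348.4811) / (103.2408 + 91.8820) = 719.5170 / 195.1227 = 3.68751

3.69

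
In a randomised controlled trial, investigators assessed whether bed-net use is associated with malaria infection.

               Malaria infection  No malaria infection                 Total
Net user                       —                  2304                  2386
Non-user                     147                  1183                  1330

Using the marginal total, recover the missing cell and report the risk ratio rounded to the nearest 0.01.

0.31

The missing cell is in the exposed row: 2386 − 2304 = 82.
So a = 82, b = 2304, c = 147, d = 1183.
RR = [a/(a+b)] / [c/(c+d)] = (82/2386) / (147/1330) = 0.03437/0.11053 = 0.31094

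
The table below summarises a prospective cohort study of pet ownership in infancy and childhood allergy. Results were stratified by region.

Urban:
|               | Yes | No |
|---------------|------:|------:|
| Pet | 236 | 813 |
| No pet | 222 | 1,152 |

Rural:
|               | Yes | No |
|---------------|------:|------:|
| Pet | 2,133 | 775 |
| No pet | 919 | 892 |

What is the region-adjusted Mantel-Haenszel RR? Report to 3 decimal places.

RR_MH = Σ(aᵢ·n₀ᵢ/nᵢ) / Σ(cᵢ·n₁ᵢ/nᵢ), with n₁ᵢ = aᵢ+bᵢ (exposed), n₀ᵢ = cᵢ+dᵢ (unexposed), nᵢ = n₁ᵢ+n₀ᵢ.
Stratum 1 (Urban): n₁ = 1049, n₀ = 1374, n = 2423; a·n₀/n = 236·1374/2423 = 133.8275; c·n₁/n = 222·1049/2423 = 96.1114
Stratum 2 (Rural): n₁ = 2908, n₀ = 1811, n = 4719; a·n₀/n = 2133·1811/4719 = 818.5766; c·n₁/n = 919·2908/4719 = 566.3174
RR_MH = (133.8275 + 818.5766) / (96.1114 + 566.3174) = 952.4041 / 662.4289 = 1.43775

1.438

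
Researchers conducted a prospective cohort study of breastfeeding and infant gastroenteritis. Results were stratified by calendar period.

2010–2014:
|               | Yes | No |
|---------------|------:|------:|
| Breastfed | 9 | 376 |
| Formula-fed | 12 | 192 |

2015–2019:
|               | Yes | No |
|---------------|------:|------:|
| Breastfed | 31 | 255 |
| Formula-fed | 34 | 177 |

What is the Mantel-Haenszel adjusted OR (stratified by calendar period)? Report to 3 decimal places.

OR_MH = Σ(aᵢdᵢ/nᵢ) / Σ(bᵢcᵢ/nᵢ), where nᵢ is the stratum total.
Stratum 1 (2010–2014): n = 589; a·d/n = 9·192/589 = 2.9338; b·c/n = 376·12/589 = 7.6604
Stratum 2 (2015–2019): n = 497; a·d/n = 31·177/497 = 11.0402; b·c/n = 255·34/497 = 17.4447
OR_MH = (2.9338 + 11.0402) / (7.6604 + 17.4447) = 13.9740 / 25.1051 = 0.55662

0.557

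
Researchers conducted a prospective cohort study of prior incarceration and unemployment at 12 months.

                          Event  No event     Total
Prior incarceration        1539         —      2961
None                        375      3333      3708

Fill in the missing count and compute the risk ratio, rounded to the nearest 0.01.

The missing cell is in the exposed row: 2961 − 1539 = 1422.
So a = 1539, b = 1422, c = 375, d = 3333.
RR = [a/(a+b)] / [c/(c+d)] = (1539/2961) / (375/3708) = 0.51976/0.10113 = 5.13936

5.14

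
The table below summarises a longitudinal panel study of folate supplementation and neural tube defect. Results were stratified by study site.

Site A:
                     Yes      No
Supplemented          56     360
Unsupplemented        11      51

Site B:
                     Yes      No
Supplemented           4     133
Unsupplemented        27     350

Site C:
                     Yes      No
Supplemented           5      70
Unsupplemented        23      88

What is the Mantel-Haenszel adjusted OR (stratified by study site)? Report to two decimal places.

OR_MH = Σ(aᵢdᵢ/nᵢ) / Σ(bᵢcᵢ/nᵢ), where nᵢ is the stratum total.
Stratum 1 (Site A): n = 478; a·d/n = 56·51/478 = 5.9749; b·c/n = 360·11/478 = 8.2845
Stratum 2 (Site B): n = 514; a·d/n = 4·350/514 = 2.7237; b·c/n = 133·27/514 = 6.9864
Stratum 3 (Site C): n = 186; a·d/n = 5·88/186 = 2.3656; b·c/n = 70·23/186 = 8.6559
OR_MH = (5.9749 + 2.7237 + 2.3656) / (8.2845 + 6.9864 + 8.6559) = 11.0642 / 23.9268 = 0.46242

0.46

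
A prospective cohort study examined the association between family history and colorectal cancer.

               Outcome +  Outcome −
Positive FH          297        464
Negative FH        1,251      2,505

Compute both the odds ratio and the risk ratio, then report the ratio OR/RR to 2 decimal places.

1.09

Cells: a = 297, b = 464, c = 1251, d = 2505.
OR = (297·2505)/(464·1251) = 743985/580464 = 1.28171
Risk in exposed = 297/761 = 0.39028; risk in unexposed = 1251/3756 = 0.33307; RR = 1.17176
OR/RR = 1.28171 / 1.17176 = 1.09383
The outcome is not rare, so the OR lies further from 1 than the RR.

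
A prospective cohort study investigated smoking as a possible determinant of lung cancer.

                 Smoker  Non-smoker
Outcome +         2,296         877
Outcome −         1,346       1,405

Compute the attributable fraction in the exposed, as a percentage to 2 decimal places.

Reading the table with exposure as columns: a = 2296 (Smoker, case), b = 1346 (Smoker, non-case), c = 877 (Non-smoker, case), d = 1405.
Risk in exposed = 2296/3642 = 0.63042; risk in unexposed = 877/2282 = 0.38431.
RR = 0.63042/0.38431 = 1.64039
AR% = (RR − 1)/RR × 100 = (1.64039 − 1)/1.64039 × 100 = 39.0390%

39.04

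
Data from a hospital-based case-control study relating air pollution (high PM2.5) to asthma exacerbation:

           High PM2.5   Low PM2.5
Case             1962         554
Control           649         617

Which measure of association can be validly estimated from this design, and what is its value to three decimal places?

Reading the table with exposure as columns: a = 1962 (High PM2.5, case), b = 649 (High PM2.5, non-case), c = 554 (Low PM2.5, case), d = 617.
This is a hospital-based case-control study: participants were sampled on outcome status, so risks in the source population cannot be estimated directly — relative risk is not valid here. The odds ratio is the appropriate measure.
OR = (a·d)/(b·c) = (1962 × 617) / (649 × 554) = 1210554 / 359546 = 3.36690

3.367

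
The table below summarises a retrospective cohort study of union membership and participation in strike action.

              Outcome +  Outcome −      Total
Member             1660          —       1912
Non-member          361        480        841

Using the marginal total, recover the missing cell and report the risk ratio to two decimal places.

The missing cell is in the exposed row: 1912 − 1660 = 252.
So a = 1660, b = 252, c = 361, d = 480.
RR = [a/(a+b)] / [c/(c+d)] = (1660/1912) / (361/841) = 0.86820/0.42925 = 2.02260

2.02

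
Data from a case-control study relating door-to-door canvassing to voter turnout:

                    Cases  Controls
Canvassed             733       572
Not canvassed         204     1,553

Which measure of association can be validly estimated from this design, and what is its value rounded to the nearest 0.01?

9.76

Cells: a = 733, b = 572, c = 204, d = 1553.
This is a case-control study: participants were sampled on outcome status, so risks in the source population cannot be estimated directly — relative risk is not valid here. The odds ratio is the appropriate measure.
OR = (a·d)/(b·c) = (733 × 1553) / (572 × 204) = 1138349 / 116688 = 9.75549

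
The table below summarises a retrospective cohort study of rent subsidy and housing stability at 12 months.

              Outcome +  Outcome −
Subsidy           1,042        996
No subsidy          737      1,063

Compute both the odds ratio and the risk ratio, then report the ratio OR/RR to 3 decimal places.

1.208

Cells: a = 1042, b = 996, c = 737, d = 1063.
OR = (1042·1063)/(996·737) = 1107646/734052 = 1.50895
Risk in exposed = 1042/2038 = 0.51129; risk in unexposed = 737/1800 = 0.40944; RR = 1.24873
OR/RR = 1.50895 / 1.24873 = 1.20839
The outcome is not rare, so the OR lies further from 1 than the RR.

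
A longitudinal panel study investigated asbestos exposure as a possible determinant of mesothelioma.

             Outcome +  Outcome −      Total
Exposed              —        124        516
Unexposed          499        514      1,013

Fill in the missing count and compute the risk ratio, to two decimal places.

1.54

The missing cell is in the exposed row: 516 − 124 = 392.
So a = 392, b = 124, c = 499, d = 514.
RR = [a/(a+b)] / [c/(c+d)] = (392/516) / (499/1013) = 0.75969/0.49260 = 1.54222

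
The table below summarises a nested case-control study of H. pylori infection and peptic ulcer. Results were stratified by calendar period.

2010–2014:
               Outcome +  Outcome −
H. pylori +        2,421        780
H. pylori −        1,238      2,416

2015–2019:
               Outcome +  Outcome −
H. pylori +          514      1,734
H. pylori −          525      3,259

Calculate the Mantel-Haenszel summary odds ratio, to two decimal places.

OR_MH = Σ(aᵢdᵢ/nᵢ) / Σ(bᵢcᵢ/nᵢ), where nᵢ is the stratum total.
Stratum 1 (2010–2014): n = 6855; a·d/n = 2421·2416/6855 = 853.2656; b·c/n = 780·1238/6855 = 140.8665
Stratum 2 (2015–2019): n = 6032; a·d/n = 514·3259/6032 = 277.7066; b·c/n = 1734·525/6032 = 150.9201
OR_MH = (853.2656 + 277.7066) / (140.8665 + 150.9201) = 1130.9722 / 291.7866 = 3.87603

3.88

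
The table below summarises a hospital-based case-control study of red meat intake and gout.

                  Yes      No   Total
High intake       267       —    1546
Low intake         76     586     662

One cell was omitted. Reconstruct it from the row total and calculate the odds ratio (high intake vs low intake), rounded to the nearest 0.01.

The missing cell is in the exposed row: 1546 − 267 = 1279.
So a = 267, b = 1279, c = 76, d = 586.
OR = (a·d)/(b·c) = (267 × 586) / (1279 × 76) = 156462 / 97204 = 1.60963

1.61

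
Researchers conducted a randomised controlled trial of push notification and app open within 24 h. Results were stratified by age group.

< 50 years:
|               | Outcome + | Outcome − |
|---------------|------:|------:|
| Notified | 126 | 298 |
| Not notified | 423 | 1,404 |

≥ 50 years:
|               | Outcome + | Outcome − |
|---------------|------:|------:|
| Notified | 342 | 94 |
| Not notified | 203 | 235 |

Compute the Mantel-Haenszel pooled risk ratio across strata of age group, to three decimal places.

1.512

RR_MH = Σ(aᵢ·n₀ᵢ/nᵢ) / Σ(cᵢ·n₁ᵢ/nᵢ), with n₁ᵢ = aᵢ+bᵢ (exposed), n₀ᵢ = cᵢ+dᵢ (unexposed), nᵢ = n₁ᵢ+n₀ᵢ.
Stratum 1 (< 50 years): n₁ = 424, n₀ = 1827, n = 2251; a·n₀/n = 126·1827/2251 = 102.2665; c·n₁/n = 423·424/2251 = 79.6766
Stratum 2 (≥ 50 years): n₁ = 436, n₀ = 438, n = 874; a·n₀/n = 342·438/874 = 171.3913; c·n₁/n = 203·436/874 = 101.2677
RR_MH = (102.2665 + 171.3913) / (79.6766 + 101.2677) = 273.6579 / 180.9443 = 1.51239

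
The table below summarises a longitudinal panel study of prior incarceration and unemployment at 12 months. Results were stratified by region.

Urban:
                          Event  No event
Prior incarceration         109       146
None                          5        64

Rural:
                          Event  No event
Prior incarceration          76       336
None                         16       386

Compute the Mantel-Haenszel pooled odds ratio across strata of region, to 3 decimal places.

6.500

OR_MH = Σ(aᵢdᵢ/nᵢ) / Σ(bᵢcᵢ/nᵢ), where nᵢ is the stratum total.
Stratum 1 (Urban): n = 324; a·d/n = 109·64/324 = 21.5309; b·c/n = 146·5/324 = 2.2531
Stratum 2 (Rural): n = 814; a·d/n = 76·386/814 = 36.0393; b·c/n = 336·16/814 = 6.6044
OR_MH = (21.5309 + 36.0393) / (2.2531 + 6.6044) = 57.5702 / 8.8575 = 6.49959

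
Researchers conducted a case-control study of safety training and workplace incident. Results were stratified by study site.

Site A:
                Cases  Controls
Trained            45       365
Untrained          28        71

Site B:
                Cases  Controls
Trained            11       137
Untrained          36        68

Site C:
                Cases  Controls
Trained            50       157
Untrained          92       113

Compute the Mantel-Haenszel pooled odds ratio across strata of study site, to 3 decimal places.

OR_MH = Σ(aᵢdᵢ/nᵢ) / Σ(bᵢcᵢ/nᵢ), where nᵢ is the stratum total.
Stratum 1 (Site A): n = 509; a·d/n = 45·71/509 = 6.2770; b·c/n = 365·28/509 = 20.0786
Stratum 2 (Site B): n = 252; a·d/n = 11·68/252 = 2.9683; b·c/n = 137·36/252 = 19.5714
Stratum 3 (Site C): n = 412; a·d/n = 50·113/412 = 13.7136; b·c/n = 157·92/412 = 35.0583
OR_MH = (6.2770 + 2.9683 + 13.7136) / (20.0786 + 19.5714 + 35.0583) = 22.9589 / 74.7083 = 0.30731

0.307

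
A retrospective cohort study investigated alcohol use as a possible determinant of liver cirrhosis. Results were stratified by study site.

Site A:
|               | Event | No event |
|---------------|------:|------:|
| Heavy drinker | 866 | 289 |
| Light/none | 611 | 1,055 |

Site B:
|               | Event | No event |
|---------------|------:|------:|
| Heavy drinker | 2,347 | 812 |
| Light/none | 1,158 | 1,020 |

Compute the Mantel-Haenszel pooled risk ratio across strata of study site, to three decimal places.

RR_MH = Σ(aᵢ·n₀ᵢ/nᵢ) / Σ(cᵢ·n₁ᵢ/nᵢ), with n₁ᵢ = aᵢ+bᵢ (exposed), n₀ᵢ = cᵢ+dᵢ (unexposed), nᵢ = n₁ᵢ+n₀ᵢ.
Stratum 1 (Site A): n₁ = 1155, n₀ = 1666, n = 2821; a·n₀/n = 866·1666/2821 = 511.4342; c·n₁/n = 611·1155/2821 = 250.1613
Stratum 2 (Site B): n₁ = 3159, n₀ = 2178, n = 5337; a·n₀/n = 2347·2178/5337 = 957.7976; c·n₁/n = 1158·3159/5337 = 685.4266
RR_MH = (511.4342 + 957.7976) / (250.1613 + 685.4266) = 1469.2319 / 935.5879 = 1.57038

1.570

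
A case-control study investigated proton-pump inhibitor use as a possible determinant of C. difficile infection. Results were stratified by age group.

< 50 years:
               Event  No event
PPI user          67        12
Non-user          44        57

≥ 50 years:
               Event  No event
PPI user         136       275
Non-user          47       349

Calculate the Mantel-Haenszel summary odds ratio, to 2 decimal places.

4.22

OR_MH = Σ(aᵢdᵢ/nᵢ) / Σ(bᵢcᵢ/nᵢ), where nᵢ is the stratum total.
Stratum 1 (< 50 years): n = 180; a·d/n = 67·57/180 = 21.2167; b·c/n = 12·44/180 = 2.9333
Stratum 2 (≥ 50 years): n = 807; a·d/n = 136·349/807 = 58.8154; b·c/n = 275·47/807 = 16.0161
OR_MH = (21.2167 + 58.8154) / (2.9333 + 16.0161) = 80.0320 / 18.9494 = 4.22345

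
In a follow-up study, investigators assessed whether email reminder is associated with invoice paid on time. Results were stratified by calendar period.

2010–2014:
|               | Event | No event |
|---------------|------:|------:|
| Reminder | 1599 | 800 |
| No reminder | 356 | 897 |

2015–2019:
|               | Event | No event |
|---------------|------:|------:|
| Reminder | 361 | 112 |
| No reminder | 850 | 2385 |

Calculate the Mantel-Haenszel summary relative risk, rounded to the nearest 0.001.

RR_MH = Σ(aᵢ·n₀ᵢ/nᵢ) / Σ(cᵢ·n₁ᵢ/nᵢ), with n₁ᵢ = aᵢ+bᵢ (exposed), n₀ᵢ = cᵢ+dᵢ (unexposed), nᵢ = n₁ᵢ+n₀ᵢ.
Stratum 1 (2010–2014): n₁ = 2399, n₀ = 1253, n = 3652; a·n₀/n = 1599·1253/3652 = 548.6164; c·n₁/n = 356·2399/3652 = 233.8565
Stratum 2 (2015–2019): n₁ = 473, n₀ = 3235, n = 3708; a·n₀/n = 361·3235/3708 = 314.9501; c·n₁/n = 850·473/3708 = 108.4277
RR_MH = (548.6164 + 314.9501) / (233.8565 + 108.4277) = 863.5665 / 342.2842 = 2.52295

2.523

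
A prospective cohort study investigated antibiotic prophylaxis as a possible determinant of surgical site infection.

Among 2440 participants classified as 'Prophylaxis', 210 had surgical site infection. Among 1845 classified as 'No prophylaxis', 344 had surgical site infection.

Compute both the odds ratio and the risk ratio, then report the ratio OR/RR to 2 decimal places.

From the description: a = 210, b = 2230, c = 344, d = 1501.
OR = (210·1501)/(2230·344) = 315210/767120 = 0.41090
Risk in exposed = 210/2440 = 0.08607; risk in unexposed = 344/1845 = 0.18645; RR = 0.46160
OR/RR = 0.41090 / 0.46160 = 0.89016
The outcome is not rare, so the OR lies further from 1 than the RR.

0.89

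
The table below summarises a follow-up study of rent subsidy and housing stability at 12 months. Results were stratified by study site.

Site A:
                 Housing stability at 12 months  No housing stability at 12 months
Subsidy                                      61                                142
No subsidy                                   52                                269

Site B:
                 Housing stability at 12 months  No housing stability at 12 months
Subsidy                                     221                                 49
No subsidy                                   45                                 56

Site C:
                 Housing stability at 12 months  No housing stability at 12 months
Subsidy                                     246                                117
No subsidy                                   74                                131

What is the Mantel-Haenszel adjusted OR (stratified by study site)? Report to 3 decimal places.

OR_MH = Σ(aᵢdᵢ/nᵢ) / Σ(bᵢcᵢ/nᵢ), where nᵢ is the stratum total.
Stratum 1 (Site A): n = 524; a·d/n = 61·269/524 = 31.3149; b·c/n = 142·52/524 = 14.0916
Stratum 2 (Site B): n = 371; a·d/n = 221·56/371 = 33.3585; b·c/n = 49·45/371 = 5.9434
Stratum 3 (Site C): n = 568; a·d/n = 246·131/568 = 56.7359; b·c/n = 117·74/568 = 15.2430
OR_MH = (31.3149 + 33.3585 + 56.7359) / (14.0916 + 5.9434 + 15.2430) = 121.4093 / 35.2780 = 3.44151

3.442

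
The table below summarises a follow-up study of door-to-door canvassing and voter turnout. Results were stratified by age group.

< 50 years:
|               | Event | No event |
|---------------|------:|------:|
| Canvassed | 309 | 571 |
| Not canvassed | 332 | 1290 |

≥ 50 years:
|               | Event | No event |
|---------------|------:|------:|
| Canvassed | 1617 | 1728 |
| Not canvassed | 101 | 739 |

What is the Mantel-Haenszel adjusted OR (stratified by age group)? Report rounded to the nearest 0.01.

OR_MH = Σ(aᵢdᵢ/nᵢ) / Σ(bᵢcᵢ/nᵢ), where nᵢ is the stratum total.
Stratum 1 (< 50 years): n = 2502; a·d/n = 309·1290/2502 = 159.3165; b·c/n = 571·332/2502 = 75.7682
Stratum 2 (≥ 50 years): n = 4185; a·d/n = 1617·739/4185 = 285.5348; b·c/n = 1728·101/4185 = 41.7032
OR_MH = (159.3165 + 285.5348) / (75.7682 + 41.7032) = 444.8513 / 117.4714 = 3.78689

3.79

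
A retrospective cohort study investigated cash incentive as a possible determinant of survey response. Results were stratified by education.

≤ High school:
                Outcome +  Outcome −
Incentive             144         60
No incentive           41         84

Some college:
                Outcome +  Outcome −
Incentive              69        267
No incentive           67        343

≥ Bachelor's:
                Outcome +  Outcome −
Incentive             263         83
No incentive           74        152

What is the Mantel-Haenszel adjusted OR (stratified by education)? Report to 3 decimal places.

OR_MH = Σ(aᵢdᵢ/nᵢ) / Σ(bᵢcᵢ/nᵢ), where nᵢ is the stratum total.
Stratum 1 (≤ High school): n = 329; a·d/n = 144·84/329 = 36.7660; b·c/n = 60·41/329 = 7.4772
Stratum 2 (Some college): n = 746; a·d/n = 69·343/746 = 31.7252; b·c/n = 267·67/746 = 23.9799
Stratum 3 (≥ Bachelor's): n = 572; a·d/n = 263·152/572 = 69.8881; b·c/n = 83·74/572 = 10.7378
OR_MH = (36.7660 + 31.7252 + 69.8881) / (7.4772 + 23.9799 + 10.7378) = 138.3793 / 42.1949 = 3.27953

3.280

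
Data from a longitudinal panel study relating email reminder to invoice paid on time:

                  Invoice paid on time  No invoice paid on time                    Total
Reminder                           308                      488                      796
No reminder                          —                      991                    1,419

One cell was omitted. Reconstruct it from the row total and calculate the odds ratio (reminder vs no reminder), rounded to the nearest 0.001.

1.461

The missing cell is in the unexposed row: 1419 − 991 = 428.
So a = 308, b = 488, c = 428, d = 991.
OR = (a·d)/(b·c) = (308 × 991) / (488 × 428) = 305228 / 208864 = 1.46137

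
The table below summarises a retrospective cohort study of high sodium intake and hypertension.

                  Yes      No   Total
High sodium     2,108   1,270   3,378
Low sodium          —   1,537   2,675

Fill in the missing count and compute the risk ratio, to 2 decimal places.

The missing cell is in the unexposed row: 2675 − 1537 = 1138.
So a = 2108, b = 1270, c = 1138, d = 1537.
RR = [a/(a+b)] / [c/(c+d)] = (2108/3378) / (1138/2675) = 0.62404/0.42542 = 1.46687

1.47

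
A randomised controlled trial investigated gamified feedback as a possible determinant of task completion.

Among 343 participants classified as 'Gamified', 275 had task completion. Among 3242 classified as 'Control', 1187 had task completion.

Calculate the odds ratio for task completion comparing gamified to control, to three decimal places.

7.001

From the description: a = 275, b = 68, c = 1187, d = 2055.
OR = (a·d)/(b·c) = (275 × 2055) / (68 × 1187) = 565125 / 80716 = 7.00140
The odds of task completion are about 7.00 times as high in the gamified group.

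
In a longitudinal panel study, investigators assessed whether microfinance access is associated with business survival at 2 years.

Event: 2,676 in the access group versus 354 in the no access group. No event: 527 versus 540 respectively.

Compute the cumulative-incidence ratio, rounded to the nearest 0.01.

2.11

From the description: a = 2676, b = 527, c = 354, d = 540.
Risk in exposed = 2676/3203 = 0.83547; risk in unexposed = 354/894 = 0.39597.
RR = 0.83547 / 0.39597 = 2.10991
The risk among the exposed is 2.11 times that among the unexposed.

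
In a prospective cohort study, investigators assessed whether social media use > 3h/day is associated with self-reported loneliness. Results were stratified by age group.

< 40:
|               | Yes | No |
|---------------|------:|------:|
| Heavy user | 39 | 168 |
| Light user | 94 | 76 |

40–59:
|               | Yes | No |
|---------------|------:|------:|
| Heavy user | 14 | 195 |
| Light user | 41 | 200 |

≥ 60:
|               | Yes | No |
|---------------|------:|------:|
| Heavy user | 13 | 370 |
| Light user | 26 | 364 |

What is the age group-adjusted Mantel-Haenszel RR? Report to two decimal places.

0.38

RR_MH = Σ(aᵢ·n₀ᵢ/nᵢ) / Σ(cᵢ·n₁ᵢ/nᵢ), with n₁ᵢ = aᵢ+bᵢ (exposed), n₀ᵢ = cᵢ+dᵢ (unexposed), nᵢ = n₁ᵢ+n₀ᵢ.
Stratum 1 (< 40): n₁ = 207, n₀ = 170, n = 377; a·n₀/n = 39·170/377 = 17.5862; c·n₁/n = 94·207/377 = 51.6127
Stratum 2 (40–59): n₁ = 209, n₀ = 241, n = 450; a·n₀/n = 14·241/450 = 7.4978; c·n₁/n = 41·209/450 = 19.0422
Stratum 3 (≥ 60): n₁ = 383, n₀ = 390, n = 773; a·n₀/n = 13·390/773 = 6.5589; c·n₁/n = 26·383/773 = 12.8823
RR_MH = (17.5862 + 7.4978 + 6.5589) / (51.6127 + 19.0422 + 12.8823) = 31.6428 / 83.5372 = 0.37879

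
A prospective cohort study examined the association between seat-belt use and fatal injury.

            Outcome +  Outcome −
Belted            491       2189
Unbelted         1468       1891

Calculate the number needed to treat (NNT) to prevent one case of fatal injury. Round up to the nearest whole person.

Risk in treated group = 491/2680 = 0.18321; risk in control = 1468/3359 = 0.43703.
Absolute risk reduction = 0.43703 − 0.18321 = 0.25383
NNT = 1 / ARR = 1 / 0.25383 = 3.940 → round up → 4

4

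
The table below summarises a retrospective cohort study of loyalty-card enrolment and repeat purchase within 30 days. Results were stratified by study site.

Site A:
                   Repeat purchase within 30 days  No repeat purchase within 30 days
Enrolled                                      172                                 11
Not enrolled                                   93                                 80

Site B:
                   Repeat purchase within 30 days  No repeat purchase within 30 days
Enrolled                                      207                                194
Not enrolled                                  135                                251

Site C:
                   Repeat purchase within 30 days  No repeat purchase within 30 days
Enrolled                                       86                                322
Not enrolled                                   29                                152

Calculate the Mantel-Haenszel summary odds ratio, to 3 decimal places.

OR_MH = Σ(aᵢdᵢ/nᵢ) / Σ(bᵢcᵢ/nᵢ), where nᵢ is the stratum total.
Stratum 1 (Site A): n = 356; a·d/n = 172·80/356 = 38.6517; b·c/n = 11·93/356 = 2.8736
Stratum 2 (Site B): n = 787; a·d/n = 207·251/787 = 66.0191; b·c/n = 194·135/787 = 33.2783
Stratum 3 (Site C): n = 589; a·d/n = 86·152/589 = 22.1935; b·c/n = 322·29/589 = 15.8540
OR_MH = (38.6517 + 66.0191 + 22.1935) / (2.8736 + 33.2783 + 15.8540) = 126.8643 / 52.0059 = 2.43942

2.439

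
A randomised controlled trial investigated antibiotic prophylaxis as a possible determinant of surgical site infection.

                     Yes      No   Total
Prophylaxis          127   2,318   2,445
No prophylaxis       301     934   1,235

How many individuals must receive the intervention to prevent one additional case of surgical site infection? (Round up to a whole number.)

6

Risk in treated group = 127/2445 = 0.05194; risk in control = 301/1235 = 0.24372.
Absolute risk reduction = 0.24372 − 0.05194 = 0.19178
NNT = 1 / ARR = 1 / 0.19178 = 5.214 → round up → 6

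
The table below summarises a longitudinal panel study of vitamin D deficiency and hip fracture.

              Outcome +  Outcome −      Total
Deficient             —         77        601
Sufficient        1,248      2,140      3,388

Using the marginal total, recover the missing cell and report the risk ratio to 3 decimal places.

2.367

The missing cell is in the exposed row: 601 − 77 = 524.
So a = 524, b = 77, c = 1248, d = 2140.
RR = [a/(a+b)] / [c/(c+d)] = (524/601) / (1248/3388) = 0.87188/0.36836 = 2.36693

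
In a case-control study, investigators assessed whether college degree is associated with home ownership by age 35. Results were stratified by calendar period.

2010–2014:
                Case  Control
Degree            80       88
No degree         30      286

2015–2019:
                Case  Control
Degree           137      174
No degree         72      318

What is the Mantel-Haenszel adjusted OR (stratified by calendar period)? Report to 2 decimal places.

OR_MH = Σ(aᵢdᵢ/nᵢ) / Σ(bᵢcᵢ/nᵢ), where nᵢ is the stratum total.
Stratum 1 (2010–2014): n = 484; a·d/n = 80·286/484 = 47.2727; b·c/n = 88·30/484 = 5.4545
Stratum 2 (2015–2019): n = 701; a·d/n = 137·318/701 = 62.1484; b·c/n = 174·72/701 = 17.8716
OR_MH = (47.2727 + 62.1484) / (5.4545 + 17.8716) = 109.4211 / 23.3262 = 4.69092

4.69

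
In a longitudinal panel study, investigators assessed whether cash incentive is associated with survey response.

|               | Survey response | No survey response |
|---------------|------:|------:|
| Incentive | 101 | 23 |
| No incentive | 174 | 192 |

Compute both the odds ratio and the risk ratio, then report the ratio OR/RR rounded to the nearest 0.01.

Cells: a = 101, b = 23, c = 174, d = 192.
OR = (101·192)/(23·174) = 19392/4002 = 4.84558
Risk in exposed = 101/124 = 0.81452; risk in unexposed = 174/366 = 0.47541; RR = 1.71329
OR/RR = 4.84558 / 1.71329 = 2.82823
The outcome is not rare, so the OR lies further from 1 than the RR.

2.83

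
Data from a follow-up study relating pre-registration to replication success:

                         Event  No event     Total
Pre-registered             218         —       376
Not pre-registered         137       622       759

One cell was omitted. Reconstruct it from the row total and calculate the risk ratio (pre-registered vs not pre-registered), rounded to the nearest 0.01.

3.21

The missing cell is in the exposed row: 376 − 218 = 158.
So a = 218, b = 158, c = 137, d = 622.
RR = [a/(a+b)] / [c/(c+d)] = (218/376) / (137/759) = 0.57979/0.18050 = 3.21211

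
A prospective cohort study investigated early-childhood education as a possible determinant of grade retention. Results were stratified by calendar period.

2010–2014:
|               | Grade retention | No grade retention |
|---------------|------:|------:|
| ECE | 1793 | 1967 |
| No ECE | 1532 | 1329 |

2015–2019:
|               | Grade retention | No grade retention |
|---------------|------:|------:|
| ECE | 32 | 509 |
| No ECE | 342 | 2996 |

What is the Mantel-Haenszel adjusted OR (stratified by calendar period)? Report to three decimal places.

0.769

OR_MH = Σ(aᵢdᵢ/nᵢ) / Σ(bᵢcᵢ/nᵢ), where nᵢ is the stratum total.
Stratum 1 (2010–2014): n = 6621; a·d/n = 1793·1329/6621 = 359.8999; b·c/n = 1967·1532/6621 = 455.1343
Stratum 2 (2015–2019): n = 3879; a·d/n = 32·2996/3879 = 24.7156; b·c/n = 509·342/3879 = 44.8770
OR_MH = (359.8999 + 24.7156) / (455.1343 + 44.8770) = 384.6155 / 500.0113 = 0.76921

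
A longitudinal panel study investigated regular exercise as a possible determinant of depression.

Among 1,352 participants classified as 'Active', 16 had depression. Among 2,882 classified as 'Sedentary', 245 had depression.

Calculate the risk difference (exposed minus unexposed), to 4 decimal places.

-0.0732

From the description: a = 16, b = 1336, c = 245, d = 2637.
Risk in exposed = 16/1352 = 0.011834; risk in unexposed = 245/2882 = 0.085010.
Risk difference = 0.011834 − 0.085010 = -0.073176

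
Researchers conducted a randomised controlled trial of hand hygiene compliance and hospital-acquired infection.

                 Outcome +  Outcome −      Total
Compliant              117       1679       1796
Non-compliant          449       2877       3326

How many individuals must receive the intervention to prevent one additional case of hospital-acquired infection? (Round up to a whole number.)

Risk in treated group = 117/1796 = 0.06514; risk in control = 449/3326 = 0.13500.
Absolute risk reduction = 0.13500 − 0.06514 = 0.06985
NNT = 1 / ARR = 1 / 0.06985 = 14.316 → round up → 15

15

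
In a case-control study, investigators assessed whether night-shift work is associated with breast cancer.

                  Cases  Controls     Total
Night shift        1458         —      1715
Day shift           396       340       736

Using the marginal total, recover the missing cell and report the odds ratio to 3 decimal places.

The missing cell is in the exposed row: 1715 − 1458 = 257.
So a = 1458, b = 257, c = 396, d = 340.
OR = (a·d)/(b·c) = (1458 × 340) / (257 × 396) = 495720 / 101772 = 4.87089

4.871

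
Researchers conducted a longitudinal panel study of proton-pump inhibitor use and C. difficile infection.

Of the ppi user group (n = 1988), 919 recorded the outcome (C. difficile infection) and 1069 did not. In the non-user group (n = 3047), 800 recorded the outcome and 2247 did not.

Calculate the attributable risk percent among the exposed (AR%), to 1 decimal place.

43.2

From the description: a = 919, b = 1069, c = 800, d = 2247.
Risk in exposed = 919/1988 = 0.46227; risk in unexposed = 800/3047 = 0.26255.
RR = 0.46227/0.26255 = 1.76068
AR% = (RR − 1)/RR × 100 = (1.76068 − 1)/1.76068 × 100 = 43.2039%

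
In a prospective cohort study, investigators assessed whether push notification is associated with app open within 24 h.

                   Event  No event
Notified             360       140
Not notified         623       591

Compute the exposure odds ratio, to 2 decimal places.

2.44

Cells: a = 360, b = 140, c = 623, d = 591.
OR = (a·d)/(b·c) = (360 × 591) / (140 × 623) = 212760 / 87220 = 2.43935
The odds of app open within 24 h are about 2.44 times as high in the notified group.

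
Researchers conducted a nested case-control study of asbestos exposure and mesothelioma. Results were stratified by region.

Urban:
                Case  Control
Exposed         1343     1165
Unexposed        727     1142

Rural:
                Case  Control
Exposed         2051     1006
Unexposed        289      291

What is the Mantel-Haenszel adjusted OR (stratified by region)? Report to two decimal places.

1.88

OR_MH = Σ(aᵢdᵢ/nᵢ) / Σ(bᵢcᵢ/nᵢ), where nᵢ is the stratum total.
Stratum 1 (Urban): n = 4377; a·d/n = 1343·1142/4377 = 350.4012; b·c/n = 1165·727/4377 = 193.5013
Stratum 2 (Rural): n = 3637; a·d/n = 2051·291/3637 = 164.1026; b·c/n = 1006·289/3637 = 79.9379
OR_MH = (350.4012 + 164.1026) / (193.5013 + 79.9379) = 514.5037 / 273.4391 = 1.88160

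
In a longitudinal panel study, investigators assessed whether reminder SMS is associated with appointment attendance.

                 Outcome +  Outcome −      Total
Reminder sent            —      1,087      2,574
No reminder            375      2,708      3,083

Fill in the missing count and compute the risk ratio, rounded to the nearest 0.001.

4.749

The missing cell is in the exposed row: 2574 − 1087 = 1487.
So a = 1487, b = 1087, c = 375, d = 2708.
RR = [a/(a+b)] / [c/(c+d)] = (1487/2574) / (375/3083) = 0.57770/0.12163 = 4.74946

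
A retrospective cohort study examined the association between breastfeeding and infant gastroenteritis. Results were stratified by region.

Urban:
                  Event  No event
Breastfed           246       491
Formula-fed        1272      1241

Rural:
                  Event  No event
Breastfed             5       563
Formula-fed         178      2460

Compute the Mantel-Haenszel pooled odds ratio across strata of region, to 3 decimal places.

0.438

OR_MH = Σ(aᵢdᵢ/nᵢ) / Σ(bᵢcᵢ/nᵢ), where nᵢ is the stratum total.
Stratum 1 (Urban): n = 3250; a·d/n = 246·1241/3250 = 93.9342; b·c/n = 491·1272/3250 = 192.1698
Stratum 2 (Rural): n = 3206; a·d/n = 5·2460/3206 = 3.8366; b·c/n = 563·178/3206 = 31.2583
OR_MH = (93.9342 + 3.8366) / (192.1698 + 31.2583) = 97.7707 / 223.4281 = 0.43759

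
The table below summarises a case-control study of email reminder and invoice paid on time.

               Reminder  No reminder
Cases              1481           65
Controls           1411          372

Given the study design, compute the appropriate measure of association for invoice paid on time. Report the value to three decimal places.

6.007

Reading the table with exposure as columns: a = 1481 (Reminder, case), b = 1411 (Reminder, non-case), c = 65 (No reminder, case), d = 372.
This is a case-control study: participants were sampled on outcome status, so risks in the source population cannot be estimated directly — relative risk is not valid here. The odds ratio is the appropriate measure.
OR = (a·d)/(b·c) = (1481 × 372) / (1411 × 65) = 550932 / 91715 = 6.00700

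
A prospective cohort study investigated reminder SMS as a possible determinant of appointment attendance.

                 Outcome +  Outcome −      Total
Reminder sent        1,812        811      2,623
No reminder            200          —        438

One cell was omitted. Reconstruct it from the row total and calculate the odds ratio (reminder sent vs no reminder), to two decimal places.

The missing cell is in the unexposed row: 438 − 200 = 238.
So a = 1812, b = 811, c = 200, d = 238.
OR = (a·d)/(b·c) = (1812 × 238) / (811 × 200) = 431256 / 162200 = 2.65879

2.66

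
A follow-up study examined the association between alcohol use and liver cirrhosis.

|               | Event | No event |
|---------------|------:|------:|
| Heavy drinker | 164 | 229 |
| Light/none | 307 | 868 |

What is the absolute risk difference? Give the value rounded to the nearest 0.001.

Cells: a = 164, b = 229, c = 307, d = 868.
Risk in exposed = 164/393 = 0.417303; risk in unexposed = 307/1175 = 0.261277.
Risk difference = 0.417303 − 0.261277 = 0.156026

0.156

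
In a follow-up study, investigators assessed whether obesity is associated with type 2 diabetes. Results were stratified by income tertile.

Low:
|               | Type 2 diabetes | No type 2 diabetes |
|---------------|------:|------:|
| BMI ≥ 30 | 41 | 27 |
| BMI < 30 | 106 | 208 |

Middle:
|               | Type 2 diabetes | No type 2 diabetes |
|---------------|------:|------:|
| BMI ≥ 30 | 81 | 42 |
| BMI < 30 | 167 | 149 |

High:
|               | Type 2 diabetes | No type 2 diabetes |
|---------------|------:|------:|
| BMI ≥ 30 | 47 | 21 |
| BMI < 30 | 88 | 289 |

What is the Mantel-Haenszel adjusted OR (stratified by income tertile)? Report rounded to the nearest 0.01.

2.91

OR_MH = Σ(aᵢdᵢ/nᵢ) / Σ(bᵢcᵢ/nᵢ), where nᵢ is the stratum total.
Stratum 1 (Low): n = 382; a·d/n = 41·208/382 = 22.3246; b·c/n = 27·106/382 = 7.4921
Stratum 2 (Middle): n = 439; a·d/n = 81·149/439 = 27.4920; b·c/n = 42·167/439 = 15.9772
Stratum 3 (High): n = 445; a·d/n = 47·289/445 = 30.5236; b·c/n = 21·88/445 = 4.1528
OR_MH = (22.3246 + 27.4920 + 30.5236) / (7.4921 + 15.9772 + 4.1528) = 80.3402 / 27.6222 = 2.90854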